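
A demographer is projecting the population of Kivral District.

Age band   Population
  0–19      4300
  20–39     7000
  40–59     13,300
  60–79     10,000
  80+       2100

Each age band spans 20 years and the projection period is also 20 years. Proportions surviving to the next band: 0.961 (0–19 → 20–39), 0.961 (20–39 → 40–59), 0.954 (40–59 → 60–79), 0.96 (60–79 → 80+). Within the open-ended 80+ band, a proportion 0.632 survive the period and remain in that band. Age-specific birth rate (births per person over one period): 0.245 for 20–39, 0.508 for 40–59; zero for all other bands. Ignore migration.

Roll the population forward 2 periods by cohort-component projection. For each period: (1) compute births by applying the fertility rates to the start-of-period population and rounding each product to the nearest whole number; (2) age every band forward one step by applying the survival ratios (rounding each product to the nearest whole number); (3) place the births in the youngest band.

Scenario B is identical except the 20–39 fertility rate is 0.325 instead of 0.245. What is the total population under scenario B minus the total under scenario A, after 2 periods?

869

Period 1.
Births: 7000 * 0.245 = 1715, 13300 * 0.508 = 6756 ⇒ total 8471
20–39: 4300 * 0.961 = 4132
40–59: 7000 * 0.961 = 6727
60–79: 13300 * 0.954 = 12688
80+: 10000 * 0.96 + 2100 * 0.632 = 9600 + 1327 = 10927
→ [8471, 4132, 6727, 12688, 10927]
Period 2.
Births: 4132 * 0.245 = 1012, 6727 * 0.508 = 3417 ⇒ total 4429
20–39: 8471 * 0.961 = 8141
40–59: 4132 * 0.961 = 3971
60–79: 6727 * 0.954 = 6418
80+: 12688 * 0.96 + 10927 * 0.632 = 12180 + 6906 = 19086
→ [4429, 8141, 3971, 6418, 19086]
Scenario A total after 2 periods: 42045
Scenario B projection —
Period 1.
Births: 7000 * 0.325 = 2275, 13300 * 0.508 = 6756 ⇒ total 9031
20–39: 4300 * 0.961 = 4132
40–59: 7000 * 0.961 = 6727
60–79: 13300 * 0.954 = 12688
80+: 10000 * 0.96 + 2100 * 0.632 = 9600 + 1327 = 10927
→ [9031, 4132, 6727, 12688, 10927]
Period 2.
Births: 4132 * 0.325 = 1343, 6727 * 0.508 = 3417 ⇒ total 4760
20–39: 9031 * 0.961 = 8679
40–59: 4132 * 0.961 = 3971
60–79: 6727 * 0.954 = 6418
80+: 12688 * 0.96 + 10927 * 0.632 = 12180 + 6906 = 19086
→ [4760, 8679, 3971, 6418, 19086]
Scenario B total after 2 periods: 42914
Difference B − A = 42914 − 42045 = 869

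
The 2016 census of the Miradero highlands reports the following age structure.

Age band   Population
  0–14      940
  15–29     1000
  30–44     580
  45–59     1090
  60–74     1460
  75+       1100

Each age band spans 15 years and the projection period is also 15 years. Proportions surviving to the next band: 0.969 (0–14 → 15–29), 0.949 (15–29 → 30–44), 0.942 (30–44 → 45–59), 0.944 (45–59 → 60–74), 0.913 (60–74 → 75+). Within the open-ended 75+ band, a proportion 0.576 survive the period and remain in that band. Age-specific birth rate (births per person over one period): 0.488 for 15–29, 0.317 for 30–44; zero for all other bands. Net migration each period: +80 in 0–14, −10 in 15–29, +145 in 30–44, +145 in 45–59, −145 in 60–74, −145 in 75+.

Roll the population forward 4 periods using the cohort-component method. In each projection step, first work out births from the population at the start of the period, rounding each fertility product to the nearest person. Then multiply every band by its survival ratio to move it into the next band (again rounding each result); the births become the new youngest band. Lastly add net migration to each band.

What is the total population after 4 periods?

Period 1.
Births: 1000 × 0.488 = 488 ; 580 × 0.317 = 184 → total 672
15–29: 940 × 0.969 = 911
30–44: 1000 × 0.949 = 949
45–59: 580 × 0.942 = 546
60–74: 1090 × 0.944 = 1029
75+: 1460 × 0.913 + 1100 × 0.576 = 1333 + 634 = 1967
Net migration: 0–14 + 80 → 752; 15–29 − 10 → 901; 30–44 + 145 → 1094; 45–59 + 145 → 691; 60–74 − 145 → 884; 75+ − 145 → 1822
Population now: 0–14=752, 15–29=901, 30–44=1094, 45–59=691, 60–74=884, 75+=1822
Period 2.
Births: 901 × 0.488 = 440 ; 1094 × 0.317 = 347 → total 787
15–29: 752 × 0.969 = 729
30–44: 901 × 0.949 = 855
45–59: 1094 × 0.942 = 1031
60–74: 691 × 0.944 = 652
75+: 884 × 0.913 + 1822 × 0.576 = 807 + 1049 = 1856
Net migration: 0–14 + 80 → 867; 15–29 − 10 → 719; 30–44 + 145 → 1000; 45–59 + 145 → 1176; 60–74 − 145 → 507; 75+ − 145 → 1711
Population now: 0–14=867, 15–29=719, 30–44=1000, 45–59=1176, 60–74=507, 75+=1711
Period 3.
Births: 719 × 0.488 = 351 ; 1000 × 0.317 = 317 → total 668
15–29: 867 × 0.969 = 840
30–44: 719 × 0.949 = 682
45–59: 1000 × 0.942 = 942
60–74: 1176 × 0.944 = 1110
75+: 507 × 0.913 + 1711 × 0.576 = 463 + 986 = 1449
Net migration: 0–14 + 80 → 748; 15–29 − 10 → 830; 30–44 + 145 → 827; 45–59 + 145 → 1087; 60–74 − 145 → 965; 75+ − 145 → 1304
Population now: 0–14=748, 15–29=830, 30–44=827, 45–59=1087, 60–74=965, 75+=1304
Period 4.
Births: 830 × 0.488 = 405 ; 827 × 0.317 = 262 → total 667
15–29: 748 × 0.969 = 725
30–44: 830 × 0.949 = 788
45–59: 827 × 0.942 = 779
60–74: 1087 × 0.944 = 1026
75+: 965 × 0.913 + 1304 × 0.576 = 881 + 751 = 1632
Net migration: 0–14 + 80 → 747; 15–29 − 10 → 715; 30–44 + 145 → 933; 45–59 + 145 → 924; 60–74 − 145 → 881; 75+ − 145 → 1487
Population now: 0–14=747, 15–29=715, 30–44=933, 45–59=924, 60–74=881, 75+=1487
Total after period 4: 747 + 715 + 933 + 924 + 881 + 1487 = 5687

5687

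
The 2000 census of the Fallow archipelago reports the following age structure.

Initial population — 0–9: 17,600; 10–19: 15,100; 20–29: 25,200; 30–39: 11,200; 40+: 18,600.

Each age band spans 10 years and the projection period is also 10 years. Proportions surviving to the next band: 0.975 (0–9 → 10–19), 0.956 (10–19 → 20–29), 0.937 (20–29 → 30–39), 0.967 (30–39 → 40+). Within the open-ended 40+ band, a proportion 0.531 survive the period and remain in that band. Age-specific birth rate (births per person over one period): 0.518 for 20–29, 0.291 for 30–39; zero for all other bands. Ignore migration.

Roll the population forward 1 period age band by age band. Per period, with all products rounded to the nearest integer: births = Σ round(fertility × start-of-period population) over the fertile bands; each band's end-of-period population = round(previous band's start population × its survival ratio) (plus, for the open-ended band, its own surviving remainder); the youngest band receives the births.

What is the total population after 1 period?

92228

Period 1.
Births: 25200 × 0.518 = 13054 ; 11200 × 0.291 = 3259 ⇒ total 16313
10–19: 17600 × 0.975 = 17160
20–29: 15100 × 0.956 = 14436
30–39: 25200 × 0.937 = 23612
40+: 11200 × 0.967 + 18600 × 0.531 = 10830 + 9877 = 20707
→ [16313, 17160, 14436, 23612, 20707]
Total after period 1: 16313 + 17160 + 14436 + 23612 + 20707 = 92228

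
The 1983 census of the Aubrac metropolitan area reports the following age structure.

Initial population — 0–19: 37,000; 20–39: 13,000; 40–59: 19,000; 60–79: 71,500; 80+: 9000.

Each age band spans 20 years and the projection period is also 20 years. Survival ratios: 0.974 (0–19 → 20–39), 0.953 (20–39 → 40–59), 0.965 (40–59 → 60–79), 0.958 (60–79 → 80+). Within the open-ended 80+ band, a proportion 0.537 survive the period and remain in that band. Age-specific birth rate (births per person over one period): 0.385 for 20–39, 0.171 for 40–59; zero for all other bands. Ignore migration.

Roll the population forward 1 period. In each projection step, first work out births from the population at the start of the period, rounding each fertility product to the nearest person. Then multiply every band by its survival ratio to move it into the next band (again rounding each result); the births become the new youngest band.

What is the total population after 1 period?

Let band 1 be 0–19 through band 5 = 80+.
[period 1]
Births: 13000 × 0.385 = 5005 ; 19000 × 0.171 = 3249 → 8254
Band 2: 37000 × 0.974 = 36038
Band 3: 13000 × 0.953 = 12389
Band 4: 19000 × 0.965 = 18335
Band 5: 71500 × 0.958 + 9000 × 0.537 = 68497 + 4833 = 73330
Population now: 0–19=8254, 20–39=36038, 40–59=12389, 60–79=18335, 80+=73330
Total after period 1: 8254 + 36038 + 12389 + 18335 + 73330 = 148346

148346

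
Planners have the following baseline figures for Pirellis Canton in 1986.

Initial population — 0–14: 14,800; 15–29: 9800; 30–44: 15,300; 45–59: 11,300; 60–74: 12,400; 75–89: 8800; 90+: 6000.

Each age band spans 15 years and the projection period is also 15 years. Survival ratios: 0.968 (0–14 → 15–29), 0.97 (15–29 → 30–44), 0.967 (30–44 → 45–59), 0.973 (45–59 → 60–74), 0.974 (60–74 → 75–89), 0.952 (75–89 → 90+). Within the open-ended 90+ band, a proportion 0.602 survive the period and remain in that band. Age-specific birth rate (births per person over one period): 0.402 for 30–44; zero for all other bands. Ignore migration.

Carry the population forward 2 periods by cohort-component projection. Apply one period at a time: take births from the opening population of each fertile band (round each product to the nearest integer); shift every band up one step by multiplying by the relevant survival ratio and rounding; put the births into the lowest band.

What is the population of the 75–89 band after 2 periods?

Call the bands 1 to 7, youngest first.
[period 1]
Births: 15300 × 0.402 = 6151
Band 2: 14800 × 0.968 = 14326
Band 3: 9800 × 0.97 = 9506
Band 4: 15300 × 0.967 = 14795
Band 5: 11300 × 0.973 = 10995
Band 6: 12400 × 0.974 = 12078
Band 7: 8800 × 0.952 + 6000 × 0.602 = 8378 + 3612 = 11990
End of period: [6151, 14326, 9506, 14795, 10995, 12078, 11990]
[period 2]
Births: 9506 × 0.402 = 3821
Band 2: 6151 × 0.968 = 5954
Band 3: 14326 × 0.97 = 13896
Band 4: 9506 × 0.967 = 9192
Band 5: 14795 × 0.973 = 14396
Band 6: 10995 × 0.974 = 10709
Band 7: 12078 × 0.952 + 11990 × 0.602 = 11498 + 7218 = 18716
End of period: [3821, 5954, 13896, 9192, 14396, 10709, 18716]

10709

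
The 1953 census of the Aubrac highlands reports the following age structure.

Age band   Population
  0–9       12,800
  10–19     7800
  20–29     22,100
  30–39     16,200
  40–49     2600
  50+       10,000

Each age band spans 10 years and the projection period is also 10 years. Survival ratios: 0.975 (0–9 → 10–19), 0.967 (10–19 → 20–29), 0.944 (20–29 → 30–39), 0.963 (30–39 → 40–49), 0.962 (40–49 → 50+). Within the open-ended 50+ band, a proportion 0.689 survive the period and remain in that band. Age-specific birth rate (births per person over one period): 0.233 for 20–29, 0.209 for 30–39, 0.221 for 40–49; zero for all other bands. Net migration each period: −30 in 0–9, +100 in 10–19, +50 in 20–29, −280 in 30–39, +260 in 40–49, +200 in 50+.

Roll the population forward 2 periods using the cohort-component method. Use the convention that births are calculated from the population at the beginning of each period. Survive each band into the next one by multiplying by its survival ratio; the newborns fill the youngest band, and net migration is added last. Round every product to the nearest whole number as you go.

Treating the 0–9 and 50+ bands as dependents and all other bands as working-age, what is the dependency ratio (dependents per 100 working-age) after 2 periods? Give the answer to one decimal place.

65.7

— Period 1 —
Births: 22100 × 0.233 = 5149 ; 16200 × 0.209 = 3386 ; 2600 × 0.221 = 575 ⇒ total 9110
10–19: 12800 × 0.975 = 12480
20–29: 7800 × 0.967 = 7543
30–39: 22100 × 0.944 = 20862
40–49: 16200 × 0.963 = 15601
50+: 2600 × 0.962 + 10000 × 0.689 = 2501 + 6890 = 9391
Net migration: 0–9 − 30 → 9080; 10–19 + 100 → 12580; 20–29 + 50 → 7593; 30–39 − 280 → 20582; 40–49 + 260 → 15861; 50+ + 200 → 9591
End of period: [9080, 12580, 7593, 20582, 15861, 9591]
— Period 2 —
Births: 7593 × 0.233 = 1769 ; 20582 × 0.209 = 4302 ; 15861 × 0.221 = 3505 ⇒ total 9576
10–19: 9080 × 0.975 = 8853
20–29: 12580 × 0.967 = 12165
30–39: 7593 × 0.944 = 7168
40–49: 20582 × 0.963 = 19820
50+: 15861 × 0.962 + 9591 × 0.689 = 15258 + 6608 = 21866
Net migration: 0–9 − 30 → 9546; 10–19 + 100 → 8953; 20–29 + 50 → 12215; 30–39 − 280 → 6888; 40–49 + 260 → 20080; 50+ + 200 → 22066
End of period: [9546, 8953, 12215, 6888, 20080, 22066]
Dependents (band 0–9 + band 50+) = 9546 + 22066 = 31612; working-age = 48136; ratio = 31612/48136 × 100 = 65.7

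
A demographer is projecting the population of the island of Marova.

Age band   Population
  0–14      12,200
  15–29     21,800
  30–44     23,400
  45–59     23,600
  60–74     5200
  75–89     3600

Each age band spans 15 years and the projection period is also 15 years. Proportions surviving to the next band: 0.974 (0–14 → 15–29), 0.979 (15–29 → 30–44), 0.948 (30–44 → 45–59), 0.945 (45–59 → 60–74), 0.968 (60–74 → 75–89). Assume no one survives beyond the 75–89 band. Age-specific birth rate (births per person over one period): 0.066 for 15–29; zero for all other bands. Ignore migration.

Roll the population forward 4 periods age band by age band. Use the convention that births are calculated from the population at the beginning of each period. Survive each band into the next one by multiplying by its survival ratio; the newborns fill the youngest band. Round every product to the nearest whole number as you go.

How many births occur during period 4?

Numbering the bands 1..6 from youngest to oldest:
— Period 1 —
Births: 21800 * 0.066 = 1439
Band 2: 12200 * 0.974 = 11883
Band 3: 21800 * 0.979 = 21342
Band 4: 23400 * 0.948 = 22183
Band 5: 23600 * 0.945 = 22302
Band 6: 5200 * 0.968 = 5034
→ [1439, 11883, 21342, 22183, 22302, 5034]
— Period 2 —
Births: 11883 * 0.066 = 784
Band 2: 1439 * 0.974 = 1402
Band 3: 11883 * 0.979 = 11633
Band 4: 21342 * 0.948 = 20232
Band 5: 22183 * 0.945 = 20963
Band 6: 22302 * 0.968 = 21588
→ [784, 1402, 11633, 20232, 20963, 21588]
— Period 3 —
Births: 1402 * 0.066 = 93
Band 2: 784 * 0.974 = 764
Band 3: 1402 * 0.979 = 1373
Band 4: 11633 * 0.948 = 11028
Band 5: 20232 * 0.945 = 19119
Band 6: 20963 * 0.968 = 20292
→ [93, 764, 1373, 11028, 19119, 20292]
— Period 4 —
Births: 764 * 0.066 = 50
Band 2: 93 * 0.974 = 91
Band 3: 764 * 0.979 = 748
Band 4: 1373 * 0.948 = 1302
Band 5: 11028 * 0.945 = 10421
Band 6: 19119 * 0.968 = 18507
→ [50, 91, 748, 1302, 10421, 18507]

50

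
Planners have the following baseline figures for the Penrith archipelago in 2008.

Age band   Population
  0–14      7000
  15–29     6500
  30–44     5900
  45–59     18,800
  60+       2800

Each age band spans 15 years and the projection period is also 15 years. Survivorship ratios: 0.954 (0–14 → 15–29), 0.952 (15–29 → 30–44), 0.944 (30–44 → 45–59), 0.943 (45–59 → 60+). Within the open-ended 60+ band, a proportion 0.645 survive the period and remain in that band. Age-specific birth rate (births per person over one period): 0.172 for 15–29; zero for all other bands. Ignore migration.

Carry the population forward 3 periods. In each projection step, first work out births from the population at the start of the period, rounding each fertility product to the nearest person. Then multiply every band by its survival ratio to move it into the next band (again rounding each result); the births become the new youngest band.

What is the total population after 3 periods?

25320

Period 1:
Births: 6500 × 0.172 = 1118
15–29: 7000 × 0.954 = 6678
30–44: 6500 × 0.952 = 6188
45–59: 5900 × 0.944 = 5570
60+: 18800 × 0.943 + 2800 × 0.645 = 17728 + 1806 = 19534
→ [1118, 6678, 6188, 5570, 19534]
Period 2:
Births: 6678 × 0.172 = 1149
15–29: 1118 × 0.954 = 1067
30–44: 6678 × 0.952 = 6357
45–59: 6188 × 0.944 = 5841
60+: 5570 × 0.943 + 19534 × 0.645 = 5253 + 12599 = 17852
→ [1149, 1067, 6357, 5841, 17852]
Period 3:
Births: 1067 × 0.172 = 184
15–29: 1149 × 0.954 = 1096
30–44: 1067 × 0.952 = 1016
45–59: 6357 × 0.944 = 6001
60+: 5841 × 0.943 + 17852 × 0.645 = 5508 + 11515 = 17023
→ [184, 1096, 1016, 6001, 17023]
Total after period 3: 184 + 1096 + 1016 + 6001 + 17023 = 25320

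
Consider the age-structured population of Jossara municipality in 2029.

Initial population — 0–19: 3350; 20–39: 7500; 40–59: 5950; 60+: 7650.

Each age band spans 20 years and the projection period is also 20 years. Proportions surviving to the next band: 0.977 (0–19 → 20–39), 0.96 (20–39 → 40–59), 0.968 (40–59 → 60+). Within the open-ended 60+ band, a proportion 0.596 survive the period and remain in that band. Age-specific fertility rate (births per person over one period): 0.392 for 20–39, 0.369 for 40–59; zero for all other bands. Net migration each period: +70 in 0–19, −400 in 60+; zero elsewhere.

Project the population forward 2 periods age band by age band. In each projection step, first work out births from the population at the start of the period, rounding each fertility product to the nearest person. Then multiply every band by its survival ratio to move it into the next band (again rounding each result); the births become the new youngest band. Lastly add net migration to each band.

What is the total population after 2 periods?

24720

Call the bands 1 to 4, youngest first.
[period 1]
Births: 7500 * 0.392 = 2940  |  5950 * 0.369 = 2196 → total 5136
Band 2: 3350 * 0.977 = 3273
Band 3: 7500 * 0.96 = 7200
Band 4: 5950 * 0.968 + 7650 * 0.596 = 5760 + 4559 = 10319
Net migration: Band 1 + 70 → 5206; Band 4 − 400 → 9919
End of period: [5206, 3273, 7200, 9919]
[period 2]
Births: 3273 * 0.392 = 1283  |  7200 * 0.369 = 2657 → total 3940
Band 2: 5206 * 0.977 = 5086
Band 3: 3273 * 0.96 = 3142
Band 4: 7200 * 0.968 + 9919 * 0.596 = 6970 + 5912 = 12882
Net migration: Band 1 + 70 → 4010; Band 4 − 400 → 12482
End of period: [4010, 5086, 3142, 12482]
Total after period 2: 4010 + 5086 + 3142 + 12482 = 24720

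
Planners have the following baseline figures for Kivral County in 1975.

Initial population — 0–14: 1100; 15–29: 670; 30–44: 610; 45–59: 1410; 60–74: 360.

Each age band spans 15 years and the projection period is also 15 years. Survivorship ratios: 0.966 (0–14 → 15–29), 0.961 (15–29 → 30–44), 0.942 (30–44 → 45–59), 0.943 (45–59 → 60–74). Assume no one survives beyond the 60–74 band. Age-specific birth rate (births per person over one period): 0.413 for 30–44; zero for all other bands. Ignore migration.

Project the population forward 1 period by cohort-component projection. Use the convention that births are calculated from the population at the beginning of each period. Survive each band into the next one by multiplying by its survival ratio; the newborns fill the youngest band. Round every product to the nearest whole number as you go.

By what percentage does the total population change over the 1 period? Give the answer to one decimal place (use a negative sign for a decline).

-6.9

Call the groups 1 to 5, youngest first.
[period 1]
Births: 610 × 0.413 = 252
Group 2: 1100 × 0.966 = 1063
Group 3: 670 × 0.961 = 644
Group 4: 610 × 0.942 = 575
Group 5: 1410 × 0.943 = 1330
→ [252, 1063, 644, 575, 1330]
Total: 4150 → 3864; change = -286; percentage change = -6.9%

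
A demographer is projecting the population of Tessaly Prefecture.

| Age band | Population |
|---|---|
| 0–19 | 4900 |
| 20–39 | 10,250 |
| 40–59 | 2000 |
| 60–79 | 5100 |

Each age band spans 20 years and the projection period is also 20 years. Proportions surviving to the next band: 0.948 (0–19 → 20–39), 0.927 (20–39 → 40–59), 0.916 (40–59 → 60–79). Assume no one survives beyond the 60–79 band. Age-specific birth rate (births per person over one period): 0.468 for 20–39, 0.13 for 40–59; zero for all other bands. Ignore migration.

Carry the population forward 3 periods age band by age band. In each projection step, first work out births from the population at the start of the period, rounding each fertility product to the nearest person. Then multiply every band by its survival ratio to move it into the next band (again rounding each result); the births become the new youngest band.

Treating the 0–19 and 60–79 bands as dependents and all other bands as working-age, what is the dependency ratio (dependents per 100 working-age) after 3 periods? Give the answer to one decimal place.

87.9

Numbering the groups 1..4 from youngest to oldest:
Period 1.
Births: 10250 * 0.468 = 4797, 2000 * 0.13 = 260 → 5057
Group 2: 4900 * 0.948 = 4645
Group 3: 10250 * 0.927 = 9502
Group 4: 2000 * 0.916 = 1832
End of period: [5057, 4645, 9502, 1832]
Period 2.
Births: 4645 * 0.468 = 2174, 9502 * 0.13 = 1235 → 3409
Group 2: 5057 * 0.948 = 4794
Group 3: 4645 * 0.927 = 4306
Group 4: 9502 * 0.916 = 8704
End of period: [3409, 4794, 4306, 8704]
Period 3.
Births: 4794 * 0.468 = 2244, 4306 * 0.13 = 560 → 2804
Group 2: 3409 * 0.948 = 3232
Group 3: 4794 * 0.927 = 4444
Group 4: 4306 * 0.916 = 3944
End of period: [2804, 3232, 4444, 3944]
Dependents (band 0–19 + band 60–79) = 2804 + 3944 = 6748; working-age = 7676; ratio = 6748/7676 × 100 = 87.9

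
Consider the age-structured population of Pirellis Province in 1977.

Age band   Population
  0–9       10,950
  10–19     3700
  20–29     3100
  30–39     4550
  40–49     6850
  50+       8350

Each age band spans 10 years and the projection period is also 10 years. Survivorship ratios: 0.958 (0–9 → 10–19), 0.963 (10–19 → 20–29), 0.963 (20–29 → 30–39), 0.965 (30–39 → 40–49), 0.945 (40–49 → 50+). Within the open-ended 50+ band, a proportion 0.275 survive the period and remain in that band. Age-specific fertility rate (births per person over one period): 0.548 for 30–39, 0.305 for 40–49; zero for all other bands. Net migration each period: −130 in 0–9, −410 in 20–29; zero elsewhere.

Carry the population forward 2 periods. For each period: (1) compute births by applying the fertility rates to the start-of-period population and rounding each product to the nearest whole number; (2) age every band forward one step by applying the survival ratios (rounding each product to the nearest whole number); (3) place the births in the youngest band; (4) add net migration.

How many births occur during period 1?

Period 1.
Births: 4550 × 0.548 = 2493 ; 6850 × 0.305 = 2089 → 4582
10–19: 10950 × 0.958 = 10490
20–29: 3700 × 0.963 = 3563
30–39: 3100 × 0.963 = 2985
40–49: 4550 × 0.965 = 4391
50+: 6850 × 0.945 + 8350 × 0.275 = 6473 + 2296 = 8769
Net migration: 0–9 − 130 → 4452; 20–29 − 410 → 3153
Population now: 0–9=4452, 10–19=10490, 20–29=3153, 30–39=2985, 40–49=4391, 50+=8769

4582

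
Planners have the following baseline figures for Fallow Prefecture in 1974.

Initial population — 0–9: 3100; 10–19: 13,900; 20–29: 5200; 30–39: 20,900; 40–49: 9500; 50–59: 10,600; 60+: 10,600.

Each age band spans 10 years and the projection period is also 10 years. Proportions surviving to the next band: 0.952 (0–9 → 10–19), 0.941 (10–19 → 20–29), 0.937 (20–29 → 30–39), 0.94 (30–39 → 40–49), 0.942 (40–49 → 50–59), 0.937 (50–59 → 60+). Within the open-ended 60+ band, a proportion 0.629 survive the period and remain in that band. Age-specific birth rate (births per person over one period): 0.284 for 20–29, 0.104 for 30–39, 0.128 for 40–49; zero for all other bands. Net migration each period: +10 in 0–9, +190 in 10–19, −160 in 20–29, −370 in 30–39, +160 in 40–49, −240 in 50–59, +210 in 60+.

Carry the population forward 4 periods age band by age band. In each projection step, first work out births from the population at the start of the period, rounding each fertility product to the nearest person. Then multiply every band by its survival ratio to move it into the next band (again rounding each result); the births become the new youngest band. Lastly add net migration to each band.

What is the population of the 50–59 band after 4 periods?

10303

(Bands numbered youngest = 1 to oldest = 7.)
After projecting period 1:
Births: 5200 × 0.284 = 1477  |  20900 × 0.104 = 2174  |  9500 × 0.128 = 1216 → 4867
Band 2: 3100 × 0.952 = 2951
Band 3: 13900 × 0.941 = 13080
Band 4: 5200 × 0.937 = 4872
Band 5: 20900 × 0.94 = 19646
Band 6: 9500 × 0.942 = 8949
Band 7: 10600 × 0.937 + 10600 × 0.629 = 9932 + 6667 = 16599
Net migration: Band 1 + 10 → 4877; Band 2 + 190 → 3141; Band 3 − 160 → 12920; Band 4 − 370 → 4502; Band 5 + 160 → 19806; Band 6 − 240 → 8709; Band 7 + 210 → 16809
Population now: 0–9=4877, 10–19=3141, 20–29=12920, 30–39=4502, 40–49=19806, 50–59=8709, 60+=16809
After projecting period 2:
Births: 12920 × 0.284 = 3669  |  4502 × 0.104 = 468  |  19806 × 0.128 = 2535 → 6672
Band 2: 4877 × 0.952 = 4643
Band 3: 3141 × 0.941 = 2956
Band 4: 12920 × 0.937 = 12106
Band 5: 4502 × 0.94 = 4232
Band 6: 19806 × 0.942 = 18657
Band 7: 8709 × 0.937 + 16809 × 0.629 = 8160 + 10573 = 18733
Net migration: Band 1 + 10 → 6682; Band 2 + 190 → 4833; Band 3 − 160 → 2796; Band 4 − 370 → 11736; Band 5 + 160 → 4392; Band 6 − 240 → 18417; Band 7 + 210 → 18943
Population now: 0–9=6682, 10–19=4833, 20–29=2796, 30–39=11736, 40–49=4392, 50–59=18417, 60+=18943
After projecting period 3:
Births: 2796 × 0.284 = 794  |  11736 × 0.104 = 1221  |  4392 × 0.128 = 562 → 2577
Band 2: 6682 × 0.952 = 6361
Band 3: 4833 × 0.941 = 4548
Band 4: 2796 × 0.937 = 2620
Band 5: 11736 × 0.94 = 11032
Band 6: 4392 × 0.942 = 4137
Band 7: 18417 × 0.937 + 18943 × 0.629 = 17257 + 11915 = 29172
Net migration: Band 1 + 10 → 2587; Band 2 + 190 → 6551; Band 3 − 160 → 4388; Band 4 − 370 → 2250; Band 5 + 160 → 11192; Band 6 − 240 → 3897; Band 7 + 210 → 29382
Population now: 0–9=2587, 10–19=6551, 20–29=4388, 30–39=2250, 40–49=11192, 50–59=3897, 60+=29382
After projecting period 4:
Births: 4388 × 0.284 = 1246  |  2250 × 0.104 = 234  |  11192 × 0.128 = 1433 → 2913
Band 2: 2587 × 0.952 = 2463
Band 3: 6551 × 0.941 = 6164
Band 4: 4388 × 0.937 = 4112
Band 5: 2250 × 0.94 = 2115
Band 6: 11192 × 0.942 = 10543
Band 7: 3897 × 0.937 + 29382 × 0.629 = 3651 + 18481 = 22132
Net migration: Band 1 + 10 → 2923; Band 2 + 190 → 2653; Band 3 − 160 → 6004; Band 4 − 370 → 3742; Band 5 + 160 → 2275; Band 6 − 240 → 10303; Band 7 + 210 → 22342
Population now: 0–9=2923, 10–19=2653, 20–29=6004, 30–39=3742, 40–49=2275, 50–59=10303, 60+=22342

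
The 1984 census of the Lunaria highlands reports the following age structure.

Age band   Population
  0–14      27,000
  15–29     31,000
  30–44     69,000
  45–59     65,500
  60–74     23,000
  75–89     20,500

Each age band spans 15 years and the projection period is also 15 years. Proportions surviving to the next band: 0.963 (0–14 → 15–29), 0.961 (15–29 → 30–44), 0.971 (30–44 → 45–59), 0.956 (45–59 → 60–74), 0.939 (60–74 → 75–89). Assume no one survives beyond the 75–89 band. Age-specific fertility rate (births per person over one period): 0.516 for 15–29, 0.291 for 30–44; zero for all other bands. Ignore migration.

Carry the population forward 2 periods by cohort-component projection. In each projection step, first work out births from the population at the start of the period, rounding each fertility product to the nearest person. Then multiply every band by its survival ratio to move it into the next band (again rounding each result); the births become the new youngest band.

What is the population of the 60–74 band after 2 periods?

64051

After projecting period 1:
Births: 31000 × 0.516 = 15996, 69000 × 0.291 = 20079 ⇒ total 36075
15–29: 27000 × 0.963 = 26001
30–44: 31000 × 0.961 = 29791
45–59: 69000 × 0.971 = 66999
60–74: 65500 × 0.956 = 62618
75–89: 23000 × 0.939 = 21597
→ [36075, 26001, 29791, 66999, 62618, 21597]
After projecting period 2:
Births: 26001 × 0.516 = 13417, 29791 × 0.291 = 8669 ⇒ total 22086
15–29: 36075 × 0.963 = 34740
30–44: 26001 × 0.961 = 24987
45–59: 29791 × 0.971 = 28927
60–74: 66999 × 0.956 = 64051
75–89: 62618 × 0.939 = 58798
→ [22086, 34740, 24987, 28927, 64051, 58798]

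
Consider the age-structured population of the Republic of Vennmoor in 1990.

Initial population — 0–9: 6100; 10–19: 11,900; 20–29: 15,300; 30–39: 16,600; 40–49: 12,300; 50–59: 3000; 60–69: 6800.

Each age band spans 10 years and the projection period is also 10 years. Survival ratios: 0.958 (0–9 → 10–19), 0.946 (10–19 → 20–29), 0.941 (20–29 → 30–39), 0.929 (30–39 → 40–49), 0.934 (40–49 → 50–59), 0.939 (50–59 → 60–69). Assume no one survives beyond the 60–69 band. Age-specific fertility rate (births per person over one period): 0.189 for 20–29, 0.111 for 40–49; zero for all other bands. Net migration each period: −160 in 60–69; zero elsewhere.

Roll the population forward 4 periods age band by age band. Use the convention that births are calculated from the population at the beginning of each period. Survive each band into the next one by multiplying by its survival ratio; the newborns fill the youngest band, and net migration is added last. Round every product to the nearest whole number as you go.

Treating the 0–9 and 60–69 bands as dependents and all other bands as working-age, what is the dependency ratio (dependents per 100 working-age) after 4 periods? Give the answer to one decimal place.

Period 1.
Births: 15300 × 0.189 = 2892 ; 12300 × 0.111 = 1365 → total 4257
10–19: 6100 × 0.958 = 5844
20–29: 11900 × 0.946 = 11257
30–39: 15300 × 0.941 = 14397
40–49: 16600 × 0.929 = 15421
50–59: 12300 × 0.934 = 11488
60–69: 3000 × 0.939 = 2817
Net migration: 60–69 − 160 → 2657
→ [4257, 5844, 11257, 14397, 15421, 11488, 2657]
Period 2.
Births: 11257 × 0.189 = 2128 ; 15421 × 0.111 = 1712 → total 3840
10–19: 4257 × 0.958 = 4078
20–29: 5844 × 0.946 = 5528
30–39: 11257 × 0.941 = 10593
40–49: 14397 × 0.929 = 13375
50–59: 15421 × 0.934 = 14403
60–69: 11488 × 0.939 = 10787
Net migration: 60–69 − 160 → 10627
→ [3840, 4078, 5528, 10593, 13375, 14403, 10627]
Period 3.
Births: 5528 × 0.189 = 1045 ; 13375 × 0.111 = 1485 → total 2530
10–19: 3840 × 0.958 = 3679
20–29: 4078 × 0.946 = 3858
30–39: 5528 × 0.941 = 5202
40–49: 10593 × 0.929 = 9841
50–59: 13375 × 0.934 = 12492
60–69: 14403 × 0.939 = 13524
Net migration: 60–69 − 160 → 13364
→ [2530, 3679, 3858, 5202, 9841, 12492, 13364]
Period 4.
Births: 3858 × 0.189 = 729 ; 9841 × 0.111 = 1092 → total 1821
10–19: 2530 × 0.958 = 2424
20–29: 3679 × 0.946 = 3480
30–39: 3858 × 0.941 = 3630
40–49: 5202 × 0.929 = 4833
50–59: 9841 × 0.934 = 9191
60–69: 12492 × 0.939 = 11730
Net migration: 60–69 − 160 → 11570
→ [1821, 2424, 3480, 3630, 4833, 9191, 11570]
Dependents (band 0–9 + band 60–69) = 1821 + 11570 = 13391; working-age = 23558; ratio = 13391/23558 × 100 = 56.8

56.8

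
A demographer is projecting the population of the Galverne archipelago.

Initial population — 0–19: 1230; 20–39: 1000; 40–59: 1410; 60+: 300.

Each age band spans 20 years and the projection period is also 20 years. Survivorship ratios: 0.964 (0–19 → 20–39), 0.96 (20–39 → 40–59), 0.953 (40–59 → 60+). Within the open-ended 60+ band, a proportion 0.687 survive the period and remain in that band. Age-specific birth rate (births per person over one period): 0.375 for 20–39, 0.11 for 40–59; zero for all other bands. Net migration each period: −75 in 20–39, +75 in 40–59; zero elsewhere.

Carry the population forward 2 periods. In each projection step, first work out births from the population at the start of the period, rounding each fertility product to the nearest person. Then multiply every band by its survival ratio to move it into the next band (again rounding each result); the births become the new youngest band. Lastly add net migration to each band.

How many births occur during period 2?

531

After projecting period 1:
Births: 1000 * 0.375 = 375 ; 1410 * 0.11 = 155 — total 530
20–39: 1230 * 0.964 = 1186
40–59: 1000 * 0.96 = 960
60+: 1410 * 0.953 + 300 * 0.687 = 1344 + 206 = 1550
Net migration: 20–39 − 75 → 1111; 40–59 + 75 → 1035
Giving 530 / 1111 / 1035 / 1550.
After projecting period 2:
Births: 1111 * 0.375 = 417 ; 1035 * 0.11 = 114 — total 531
20–39: 530 * 0.964 = 511
40–59: 1111 * 0.96 = 1067
60+: 1035 * 0.953 + 1550 * 0.687 = 986 + 1065 = 2051
Net migration: 20–39 − 75 → 436; 40–59 + 75 → 1142
Giving 531 / 436 / 1142 / 2051.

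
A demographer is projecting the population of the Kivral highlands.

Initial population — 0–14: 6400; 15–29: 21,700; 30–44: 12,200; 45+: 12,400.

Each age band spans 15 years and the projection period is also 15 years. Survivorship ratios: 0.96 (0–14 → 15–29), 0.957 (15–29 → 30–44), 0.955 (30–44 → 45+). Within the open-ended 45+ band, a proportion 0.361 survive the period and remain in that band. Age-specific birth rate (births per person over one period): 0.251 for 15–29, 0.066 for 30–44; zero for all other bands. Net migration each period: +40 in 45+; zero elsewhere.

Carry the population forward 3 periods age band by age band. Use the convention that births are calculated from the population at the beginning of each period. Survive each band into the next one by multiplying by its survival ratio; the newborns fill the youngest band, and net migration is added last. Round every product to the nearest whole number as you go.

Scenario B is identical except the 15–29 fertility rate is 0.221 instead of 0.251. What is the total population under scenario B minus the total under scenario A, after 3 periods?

-1093

After projecting period 1:
Births: 21700 × 0.251 = 5447, 12200 × 0.066 = 805 — total 6252
15–29: 6400 × 0.96 = 6144
30–44: 21700 × 0.957 = 20767
45+: 12200 × 0.955 + 12400 × 0.361 = 11651 + 4476 = 16127
Net migration: 45+ + 40 → 16167
End of period: [6252, 6144, 20767, 16167]
After projecting period 2:
Births: 6144 × 0.251 = 1542, 20767 × 0.066 = 1371 — total 2913
15–29: 6252 × 0.96 = 6002
30–44: 6144 × 0.957 = 5880
45+: 20767 × 0.955 + 16167 × 0.361 = 19832 + 5836 = 25668
Net migration: 45+ + 40 → 25708
End of period: [2913, 6002, 5880, 25708]
After projecting period 3:
Births: 6002 × 0.251 = 1507, 5880 × 0.066 = 388 — total 1895
15–29: 2913 × 0.96 = 2796
30–44: 6002 × 0.957 = 5744
45+: 5880 × 0.955 + 25708 × 0.361 = 5615 + 9281 = 14896
Net migration: 45+ + 40 → 14936
End of period: [1895, 2796, 5744, 14936]
Scenario A total after 3 periods: 25371
Scenario B projection —
After projecting period 1:
Births: 21700 × 0.221 = 4796, 12200 × 0.066 = 805 — total 5601
15–29: 6400 × 0.96 = 6144
30–44: 21700 × 0.957 = 20767
45+: 12200 × 0.955 + 12400 × 0.361 = 11651 + 4476 = 16127
Net migration: 45+ + 40 → 16167
End of period: [5601, 6144, 20767, 16167]
After projecting period 2:
Births: 6144 × 0.221 = 1358, 20767 × 0.066 = 1371 — total 2729
15–29: 5601 × 0.96 = 5377
30–44: 6144 × 0.957 = 5880
45+: 20767 × 0.955 + 16167 × 0.361 = 19832 + 5836 = 25668
Net migration: 45+ + 40 → 25708
End of period: [2729, 5377, 5880, 25708]
After projecting period 3:
Births: 5377 × 0.221 = 1188, 5880 × 0.066 = 388 — total 1576
15–29: 2729 × 0.96 = 2620
30–44: 5377 × 0.957 = 5146
45+: 5880 × 0.955 + 25708 × 0.361 = 5615 + 9281 = 14896
Net migration: 45+ + 40 → 14936
End of period: [1576, 2620, 5146, 14936]
Scenario B total after 3 periods: 24278
Difference B − A = 24278 − 25371 = -1093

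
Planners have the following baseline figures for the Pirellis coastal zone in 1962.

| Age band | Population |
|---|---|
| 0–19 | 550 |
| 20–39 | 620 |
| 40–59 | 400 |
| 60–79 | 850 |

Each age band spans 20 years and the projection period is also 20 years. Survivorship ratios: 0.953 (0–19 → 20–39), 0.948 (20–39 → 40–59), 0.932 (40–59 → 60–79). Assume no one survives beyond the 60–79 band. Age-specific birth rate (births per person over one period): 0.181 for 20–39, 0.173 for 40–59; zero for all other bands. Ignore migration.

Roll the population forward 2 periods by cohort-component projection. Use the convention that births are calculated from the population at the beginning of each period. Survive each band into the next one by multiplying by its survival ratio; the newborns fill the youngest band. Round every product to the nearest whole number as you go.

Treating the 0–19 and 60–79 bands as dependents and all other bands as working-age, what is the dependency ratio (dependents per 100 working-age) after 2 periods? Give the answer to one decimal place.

111.4

After projecting period 1:
Births: 620 × 0.181 = 112 ; 400 × 0.173 = 69 → total 181
20–39: 550 × 0.953 = 524
40–59: 620 × 0.948 = 588
60–79: 400 × 0.932 = 373
Population now: 0–19=181, 20–39=524, 40–59=588, 60–79=373
After projecting period 2:
Births: 524 × 0.181 = 95 ; 588 × 0.173 = 102 → total 197
20–39: 181 × 0.953 = 172
40–59: 524 × 0.948 = 497
60–79: 588 × 0.932 = 548
Population now: 0–19=197, 20–39=172, 40–59=497, 60–79=548
Dependents (band 0–19 + band 60–79) = 197 + 548 = 745; working-age = 669; ratio = 745/669 × 100 = 111.4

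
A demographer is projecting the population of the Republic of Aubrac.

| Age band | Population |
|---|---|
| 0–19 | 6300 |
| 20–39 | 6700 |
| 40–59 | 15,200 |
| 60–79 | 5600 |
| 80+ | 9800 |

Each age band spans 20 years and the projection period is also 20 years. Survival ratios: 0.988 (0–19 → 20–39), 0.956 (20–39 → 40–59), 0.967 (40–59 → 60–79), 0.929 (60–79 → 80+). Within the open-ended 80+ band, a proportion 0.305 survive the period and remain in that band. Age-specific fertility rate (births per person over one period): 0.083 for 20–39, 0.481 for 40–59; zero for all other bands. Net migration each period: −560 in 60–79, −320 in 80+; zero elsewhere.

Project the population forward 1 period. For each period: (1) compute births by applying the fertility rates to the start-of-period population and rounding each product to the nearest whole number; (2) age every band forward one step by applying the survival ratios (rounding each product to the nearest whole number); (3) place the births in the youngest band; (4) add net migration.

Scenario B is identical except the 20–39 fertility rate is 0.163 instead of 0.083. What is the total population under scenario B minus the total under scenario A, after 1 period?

536

[period 1]
Births: 6700 × 0.083 = 556, 15200 × 0.481 = 7311 → total 7867
20–39: 6300 × 0.988 = 6224
40–59: 6700 × 0.956 = 6405
60–79: 15200 × 0.967 = 14698
80+: 5600 × 0.929 + 9800 × 0.305 = 5202 + 2989 = 8191
Net migration: 60–79 − 560 → 14138; 80+ − 320 → 7871
Giving 7867 / 6224 / 6405 / 14138 / 7871.
Scenario A total after 1 period: 42505
Scenario B projection —
[period 1]
Births: 6700 × 0.163 = 1092, 15200 × 0.481 = 7311 → total 8403
20–39: 6300 × 0.988 = 6224
40–59: 6700 × 0.956 = 6405
60–79: 15200 × 0.967 = 14698
80+: 5600 × 0.929 + 9800 × 0.305 = 5202 + 2989 = 8191
Net migration: 60–79 − 560 → 14138; 80+ − 320 → 7871
Giving 8403 / 6224 / 6405 / 14138 / 7871.
Scenario B total after 1 period: 43041
Difference B − A = 43041 − 42505 = 536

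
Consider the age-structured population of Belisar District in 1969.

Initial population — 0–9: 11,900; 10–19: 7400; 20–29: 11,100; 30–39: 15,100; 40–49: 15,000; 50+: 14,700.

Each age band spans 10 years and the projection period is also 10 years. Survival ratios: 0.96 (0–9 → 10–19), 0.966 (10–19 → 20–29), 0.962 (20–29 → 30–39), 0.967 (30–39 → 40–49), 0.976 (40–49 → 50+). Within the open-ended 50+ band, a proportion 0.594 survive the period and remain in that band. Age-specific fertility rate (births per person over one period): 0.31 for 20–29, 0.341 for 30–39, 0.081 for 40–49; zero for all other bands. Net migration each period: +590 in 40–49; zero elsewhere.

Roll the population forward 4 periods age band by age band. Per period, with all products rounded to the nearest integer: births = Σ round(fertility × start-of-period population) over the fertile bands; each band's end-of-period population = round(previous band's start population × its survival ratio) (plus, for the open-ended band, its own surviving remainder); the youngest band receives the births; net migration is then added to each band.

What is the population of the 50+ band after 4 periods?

23524

After projecting period 1:
Births: 11100 × 0.31 = 3441, 15100 × 0.341 = 5149, 15000 × 0.081 = 1215 → total 9805
10–19: 11900 × 0.96 = 11424
20–29: 7400 × 0.966 = 7148
30–39: 11100 × 0.962 = 10678
40–49: 15100 × 0.967 = 14602
50+: 15000 × 0.976 + 14700 × 0.594 = 14640 + 8732 = 23372
Net migration: 40–49 + 590 → 15192
→ [9805, 11424, 7148, 10678, 15192, 23372]
After projecting period 2:
Births: 7148 × 0.31 = 2216, 10678 × 0.341 = 3641, 15192 × 0.081 = 1231 → total 7088
10–19: 9805 × 0.96 = 9413
20–29: 11424 × 0.966 = 11036
30–39: 7148 × 0.962 = 6876
40–49: 10678 × 0.967 = 10326
50+: 15192 × 0.976 + 23372 × 0.594 = 14827 + 13883 = 28710
Net migration: 40–49 + 590 → 10916
→ [7088, 9413, 11036, 6876, 10916, 28710]
After projecting period 3:
Births: 11036 × 0.31 = 3421, 6876 × 0.341 = 2345, 10916 × 0.081 = 884 → total 6650
10–19: 7088 × 0.96 = 6804
20–29: 9413 × 0.966 = 9093
30–39: 11036 × 0.962 = 10617
40–49: 6876 × 0.967 = 6649
50+: 10916 × 0.976 + 28710 × 0.594 = 10654 + 17054 = 27708
Net migration: 40–49 + 590 → 7239
→ [6650, 6804, 9093, 10617, 7239, 27708]
After projecting period 4:
Births: 9093 × 0.31 = 2819, 10617 × 0.341 = 3620, 7239 × 0.081 = 586 → total 7025
10–19: 6650 × 0.96 = 6384
20–29: 6804 × 0.966 = 6573
30–39: 9093 × 0.962 = 8747
40–49: 10617 × 0.967 = 10267
50+: 7239 × 0.976 + 27708 × 0.594 = 7065 + 16459 = 23524
Net migration: 40–49 + 590 → 10857
→ [7025, 6384, 6573, 8747, 10857, 23524]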